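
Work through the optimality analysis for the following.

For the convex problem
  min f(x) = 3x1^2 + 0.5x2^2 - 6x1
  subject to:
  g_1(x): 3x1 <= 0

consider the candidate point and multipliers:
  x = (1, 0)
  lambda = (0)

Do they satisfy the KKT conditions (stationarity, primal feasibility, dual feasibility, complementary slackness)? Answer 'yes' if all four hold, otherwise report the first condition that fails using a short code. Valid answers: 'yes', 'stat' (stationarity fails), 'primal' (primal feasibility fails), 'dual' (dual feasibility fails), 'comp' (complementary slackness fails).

Gradient of f: grad f(x) = Q x + c = (0, 0)
Constraint values g_i(x) = a_i^T x - b_i:
  g_1((1, 0)) = 3
Stationarity residual: grad f(x) + sum_i lambda_i a_i = (0, 0)
  -> stationarity OK
Primal feasibility (all g_i <= 0): FAILS
Dual feasibility (all lambda_i >= 0): OK
Complementary slackness (lambda_i * g_i(x) = 0 for all i): OK

Verdict: the first failing condition is primal_feasibility -> primal.

primal


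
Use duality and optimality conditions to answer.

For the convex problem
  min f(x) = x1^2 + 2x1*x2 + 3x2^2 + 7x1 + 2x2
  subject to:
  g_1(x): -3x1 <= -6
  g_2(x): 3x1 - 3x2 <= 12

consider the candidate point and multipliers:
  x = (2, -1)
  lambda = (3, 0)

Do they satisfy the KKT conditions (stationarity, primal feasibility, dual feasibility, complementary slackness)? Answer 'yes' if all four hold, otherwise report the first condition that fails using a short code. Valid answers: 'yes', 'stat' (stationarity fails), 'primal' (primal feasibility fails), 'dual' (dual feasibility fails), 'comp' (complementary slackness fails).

Gradient of f: grad f(x) = Q x + c = (9, 0)
Constraint values g_i(x) = a_i^T x - b_i:
  g_1((2, -1)) = 0
  g_2((2, -1)) = -3
Stationarity residual: grad f(x) + sum_i lambda_i a_i = (0, 0)
  -> stationarity OK
Primal feasibility (all g_i <= 0): OK
Dual feasibility (all lambda_i >= 0): OK
Complementary slackness (lambda_i * g_i(x) = 0 for all i): OK

Verdict: yes, KKT holds.

yes


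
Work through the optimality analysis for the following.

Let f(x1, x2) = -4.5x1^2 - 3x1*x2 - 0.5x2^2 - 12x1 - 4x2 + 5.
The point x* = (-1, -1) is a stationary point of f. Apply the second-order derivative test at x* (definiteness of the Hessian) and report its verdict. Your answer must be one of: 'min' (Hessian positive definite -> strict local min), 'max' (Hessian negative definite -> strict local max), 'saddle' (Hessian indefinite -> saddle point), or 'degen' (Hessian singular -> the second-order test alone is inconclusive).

Compute the Hessian H = grad^2 f:
  H = [[-9, -3], [-3, -1]]
Verify stationarity: grad f(x*) = H x* + g = (0, 0).
Eigenvalues of H: -10, 0.
H has a zero eigenvalue (singular; negative semidefinite but not definite), so H is neither positive definite, negative definite, nor indefinite. The second-order test alone is inconclusive -> degen.
(Indeed, f is constant along the null direction of H through x*, so x* is not a strict local extremum.)

degen


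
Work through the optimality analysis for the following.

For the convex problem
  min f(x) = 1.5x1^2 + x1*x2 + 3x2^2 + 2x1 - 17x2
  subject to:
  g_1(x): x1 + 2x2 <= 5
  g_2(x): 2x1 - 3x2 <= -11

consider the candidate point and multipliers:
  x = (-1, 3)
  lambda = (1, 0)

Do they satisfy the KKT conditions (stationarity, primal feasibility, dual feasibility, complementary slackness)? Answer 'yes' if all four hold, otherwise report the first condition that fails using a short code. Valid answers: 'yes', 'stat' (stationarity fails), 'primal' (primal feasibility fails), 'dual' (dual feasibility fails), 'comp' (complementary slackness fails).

Gradient of f: grad f(x) = Q x + c = (2, 0)
Constraint values g_i(x) = a_i^T x - b_i:
  g_1((-1, 3)) = 0
  g_2((-1, 3)) = 0
Stationarity residual: grad f(x) + sum_i lambda_i a_i = (3, 2)
  -> stationarity FAILS
Primal feasibility (all g_i <= 0): OK
Dual feasibility (all lambda_i >= 0): OK
Complementary slackness (lambda_i * g_i(x) = 0 for all i): OK

Verdict: the first failing condition is stationarity -> stat.

stat


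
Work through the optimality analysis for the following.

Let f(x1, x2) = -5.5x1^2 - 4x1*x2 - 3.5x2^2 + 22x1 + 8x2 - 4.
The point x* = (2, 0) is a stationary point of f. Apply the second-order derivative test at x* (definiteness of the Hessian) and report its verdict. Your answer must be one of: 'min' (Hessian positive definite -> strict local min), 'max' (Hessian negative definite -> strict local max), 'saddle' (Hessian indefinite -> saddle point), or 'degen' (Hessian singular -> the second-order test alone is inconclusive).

Compute the Hessian H = grad^2 f:
  H = [[-11, -4], [-4, -7]]
Verify stationarity: grad f(x*) = H x* + g = (0, 0).
Eigenvalues of H: -13.4721, -4.5279.
Both eigenvalues < 0, so H is negative definite -> x* is a strict local max.

max


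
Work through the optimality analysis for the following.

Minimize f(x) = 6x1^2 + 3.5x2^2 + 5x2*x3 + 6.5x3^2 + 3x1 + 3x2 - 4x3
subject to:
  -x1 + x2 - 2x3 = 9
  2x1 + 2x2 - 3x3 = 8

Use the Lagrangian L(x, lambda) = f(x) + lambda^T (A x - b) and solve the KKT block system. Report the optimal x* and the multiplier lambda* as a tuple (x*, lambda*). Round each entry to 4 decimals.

Form the Lagrangian:
  L(x, lambda) = (1/2) x^T Q x + c^T x + lambda^T (A x - b)
Stationarity (grad_x L = 0): Q x + c + A^T lambda = 0.
Primal feasibility: A x = b.

This gives the KKT block system:
  [ Q   A^T ] [ x     ]   [-c ]
  [ A    0  ] [ lambda ] = [ b ]

Solving the linear system:
  x*      = (-1.93, 2.5101, -2.28)
  lambda* = (-14.6655, 2.7473)
  f(x*)   = 60.4353

x* = (-1.93, 2.5101, -2.28), lambda* = (-14.6655, 2.7473)


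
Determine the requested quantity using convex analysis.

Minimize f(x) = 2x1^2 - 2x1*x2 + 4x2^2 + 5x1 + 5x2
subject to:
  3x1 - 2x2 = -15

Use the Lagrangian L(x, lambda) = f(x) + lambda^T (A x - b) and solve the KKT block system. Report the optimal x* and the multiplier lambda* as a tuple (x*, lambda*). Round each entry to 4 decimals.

Form the Lagrangian:
  L(x, lambda) = (1/2) x^T Q x + c^T x + lambda^T (A x - b)
Stationarity (grad_x L = 0): Q x + c + A^T lambda = 0.
Primal feasibility: A x = b.

This gives the KKT block system:
  [ Q   A^T ] [ x     ]   [-c ]
  [ A    0  ] [ lambda ] = [ b ]

Solving the linear system:
  x*      = (-5.4688, -0.7031)
  lambda* = (5.1563)
  f(x*)   = 23.2422

x* = (-5.4688, -0.7031), lambda* = (5.1563)


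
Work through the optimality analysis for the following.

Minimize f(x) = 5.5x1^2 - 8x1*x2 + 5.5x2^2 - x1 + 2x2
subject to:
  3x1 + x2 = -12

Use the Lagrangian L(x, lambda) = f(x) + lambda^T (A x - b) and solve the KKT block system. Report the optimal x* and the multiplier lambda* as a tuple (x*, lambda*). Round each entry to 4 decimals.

Form the Lagrangian:
  L(x, lambda) = (1/2) x^T Q x + c^T x + lambda^T (A x - b)
Stationarity (grad_x L = 0): Q x + c + A^T lambda = 0.
Primal feasibility: A x = b.

This gives the KKT block system:
  [ Q   A^T ] [ x     ]   [-c ]
  [ A    0  ] [ lambda ] = [ b ]

Solving the linear system:
  x*      = (-3.0696, -2.7911)
  lambda* = (4.1456)
  f(x*)   = 23.6171

x* = (-3.0696, -2.7911), lambda* = (4.1456)


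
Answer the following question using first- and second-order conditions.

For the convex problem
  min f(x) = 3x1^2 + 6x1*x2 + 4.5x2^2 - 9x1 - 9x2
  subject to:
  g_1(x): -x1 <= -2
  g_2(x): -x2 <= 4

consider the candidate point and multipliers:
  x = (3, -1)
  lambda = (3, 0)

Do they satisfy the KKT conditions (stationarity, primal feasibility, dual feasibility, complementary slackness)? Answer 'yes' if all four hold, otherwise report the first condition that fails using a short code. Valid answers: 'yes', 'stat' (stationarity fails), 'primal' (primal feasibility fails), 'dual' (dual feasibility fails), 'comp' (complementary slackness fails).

Gradient of f: grad f(x) = Q x + c = (3, 0)
Constraint values g_i(x) = a_i^T x - b_i:
  g_1((3, -1)) = -1
  g_2((3, -1)) = -3
Stationarity residual: grad f(x) + sum_i lambda_i a_i = (0, 0)
  -> stationarity OK
Primal feasibility (all g_i <= 0): OK
Dual feasibility (all lambda_i >= 0): OK
Complementary slackness (lambda_i * g_i(x) = 0 for all i): FAILS

Verdict: the first failing condition is complementary_slackness -> comp.

comp


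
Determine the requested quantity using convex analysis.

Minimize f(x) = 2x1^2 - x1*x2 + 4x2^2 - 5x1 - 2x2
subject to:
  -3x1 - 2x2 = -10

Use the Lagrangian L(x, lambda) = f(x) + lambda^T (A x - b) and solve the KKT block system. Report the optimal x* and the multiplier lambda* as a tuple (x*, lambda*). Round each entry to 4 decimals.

Form the Lagrangian:
  L(x, lambda) = (1/2) x^T Q x + c^T x + lambda^T (A x - b)
Stationarity (grad_x L = 0): Q x + c + A^T lambda = 0.
Primal feasibility: A x = b.

This gives the KKT block system:
  [ Q   A^T ] [ x     ]   [-c ]
  [ A    0  ] [ lambda ] = [ b ]

Solving the linear system:
  x*      = (2.68, 0.98)
  lambda* = (1.58)
  f(x*)   = 0.22

x* = (2.68, 0.98), lambda* = (1.58)


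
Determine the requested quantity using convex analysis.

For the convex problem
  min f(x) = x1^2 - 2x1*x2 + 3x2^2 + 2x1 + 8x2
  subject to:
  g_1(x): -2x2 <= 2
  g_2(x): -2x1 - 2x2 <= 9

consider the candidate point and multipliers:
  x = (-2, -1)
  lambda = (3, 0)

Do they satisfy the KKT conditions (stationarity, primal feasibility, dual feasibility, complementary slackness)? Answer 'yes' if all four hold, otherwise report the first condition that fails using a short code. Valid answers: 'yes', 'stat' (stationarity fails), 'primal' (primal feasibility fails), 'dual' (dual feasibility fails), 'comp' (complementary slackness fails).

Gradient of f: grad f(x) = Q x + c = (0, 6)
Constraint values g_i(x) = a_i^T x - b_i:
  g_1((-2, -1)) = 0
  g_2((-2, -1)) = -3
Stationarity residual: grad f(x) + sum_i lambda_i a_i = (0, 0)
  -> stationarity OK
Primal feasibility (all g_i <= 0): OK
Dual feasibility (all lambda_i >= 0): OK
Complementary slackness (lambda_i * g_i(x) = 0 for all i): OK

Verdict: yes, KKT holds.

yes


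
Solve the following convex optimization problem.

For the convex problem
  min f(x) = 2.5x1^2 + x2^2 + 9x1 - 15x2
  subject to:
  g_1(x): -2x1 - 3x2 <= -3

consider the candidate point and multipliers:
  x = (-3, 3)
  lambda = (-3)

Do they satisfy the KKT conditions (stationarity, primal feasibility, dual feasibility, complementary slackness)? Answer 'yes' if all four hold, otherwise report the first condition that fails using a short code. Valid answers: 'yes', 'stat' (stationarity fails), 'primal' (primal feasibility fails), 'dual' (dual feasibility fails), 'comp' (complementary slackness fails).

Gradient of f: grad f(x) = Q x + c = (-6, -9)
Constraint values g_i(x) = a_i^T x - b_i:
  g_1((-3, 3)) = 0
Stationarity residual: grad f(x) + sum_i lambda_i a_i = (0, 0)
  -> stationarity OK
Primal feasibility (all g_i <= 0): OK
Dual feasibility (all lambda_i >= 0): FAILS
Complementary slackness (lambda_i * g_i(x) = 0 for all i): OK

Verdict: the first failing condition is dual_feasibility -> dual.

dual


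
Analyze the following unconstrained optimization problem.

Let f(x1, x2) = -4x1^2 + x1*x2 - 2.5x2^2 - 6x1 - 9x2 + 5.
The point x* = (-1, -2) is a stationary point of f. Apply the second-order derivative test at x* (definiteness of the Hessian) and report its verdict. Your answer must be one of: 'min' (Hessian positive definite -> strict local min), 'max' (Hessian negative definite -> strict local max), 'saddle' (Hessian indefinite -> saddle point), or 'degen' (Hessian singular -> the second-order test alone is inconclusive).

Compute the Hessian H = grad^2 f:
  H = [[-8, 1], [1, -5]]
Verify stationarity: grad f(x*) = H x* + g = (0, 0).
Eigenvalues of H: -8.3028, -4.6972.
Both eigenvalues < 0, so H is negative definite -> x* is a strict local max.

max


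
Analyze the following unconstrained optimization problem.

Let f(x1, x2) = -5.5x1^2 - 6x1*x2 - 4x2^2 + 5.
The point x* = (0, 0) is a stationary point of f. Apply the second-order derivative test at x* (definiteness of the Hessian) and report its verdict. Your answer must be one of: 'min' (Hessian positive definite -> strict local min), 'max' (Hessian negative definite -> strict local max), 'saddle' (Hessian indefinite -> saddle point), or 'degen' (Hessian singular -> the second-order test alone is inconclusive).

Compute the Hessian H = grad^2 f:
  H = [[-11, -6], [-6, -8]]
Verify stationarity: grad f(x*) = H x* + g = (0, 0).
Eigenvalues of H: -15.6847, -3.3153.
Both eigenvalues < 0, so H is negative definite -> x* is a strict local max.

max


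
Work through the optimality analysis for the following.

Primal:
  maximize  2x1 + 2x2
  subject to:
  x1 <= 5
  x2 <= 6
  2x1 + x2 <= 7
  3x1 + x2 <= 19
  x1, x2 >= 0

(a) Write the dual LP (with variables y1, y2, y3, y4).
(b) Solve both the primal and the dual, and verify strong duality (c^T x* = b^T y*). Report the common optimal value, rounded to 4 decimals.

The standard primal-dual pair for 'max c^T x s.t. A x <= b, x >= 0' is:
  Dual:  min b^T y  s.t.  A^T y >= c,  y >= 0.

So the dual LP is:
  minimize  5y1 + 6y2 + 7y3 + 19y4
  subject to:
    y1 + 2y3 + 3y4 >= 2
    y2 + y3 + y4 >= 2
    y1, y2, y3, y4 >= 0

Solving the primal: x* = (0.5, 6).
  primal value c^T x* = 13.
Solving the dual: y* = (0, 1, 1, 0).
  dual value b^T y* = 13.
Strong duality: c^T x* = b^T y*. Confirmed.

13


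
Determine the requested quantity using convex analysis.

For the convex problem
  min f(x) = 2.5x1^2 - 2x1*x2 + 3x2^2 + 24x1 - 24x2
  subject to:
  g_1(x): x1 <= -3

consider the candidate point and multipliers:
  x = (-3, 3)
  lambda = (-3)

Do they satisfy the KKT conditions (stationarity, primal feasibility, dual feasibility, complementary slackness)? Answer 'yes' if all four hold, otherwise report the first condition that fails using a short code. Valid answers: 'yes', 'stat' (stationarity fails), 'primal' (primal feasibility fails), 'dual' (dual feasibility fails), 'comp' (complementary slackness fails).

Gradient of f: grad f(x) = Q x + c = (3, 0)
Constraint values g_i(x) = a_i^T x - b_i:
  g_1((-3, 3)) = 0
Stationarity residual: grad f(x) + sum_i lambda_i a_i = (0, 0)
  -> stationarity OK
Primal feasibility (all g_i <= 0): OK
Dual feasibility (all lambda_i >= 0): FAILS
Complementary slackness (lambda_i * g_i(x) = 0 for all i): OK

Verdict: the first failing condition is dual_feasibility -> dual.

dual


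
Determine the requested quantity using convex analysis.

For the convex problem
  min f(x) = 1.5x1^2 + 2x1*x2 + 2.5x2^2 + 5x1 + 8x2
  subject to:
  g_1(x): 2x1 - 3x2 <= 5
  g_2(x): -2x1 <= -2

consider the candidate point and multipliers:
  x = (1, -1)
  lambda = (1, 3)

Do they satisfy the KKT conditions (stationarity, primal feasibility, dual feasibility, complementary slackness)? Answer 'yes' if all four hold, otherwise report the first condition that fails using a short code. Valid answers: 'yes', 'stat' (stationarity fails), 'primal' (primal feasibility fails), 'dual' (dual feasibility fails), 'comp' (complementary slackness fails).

Gradient of f: grad f(x) = Q x + c = (6, 5)
Constraint values g_i(x) = a_i^T x - b_i:
  g_1((1, -1)) = 0
  g_2((1, -1)) = 0
Stationarity residual: grad f(x) + sum_i lambda_i a_i = (2, 2)
  -> stationarity FAILS
Primal feasibility (all g_i <= 0): OK
Dual feasibility (all lambda_i >= 0): OK
Complementary slackness (lambda_i * g_i(x) = 0 for all i): OK

Verdict: the first failing condition is stationarity -> stat.

stat


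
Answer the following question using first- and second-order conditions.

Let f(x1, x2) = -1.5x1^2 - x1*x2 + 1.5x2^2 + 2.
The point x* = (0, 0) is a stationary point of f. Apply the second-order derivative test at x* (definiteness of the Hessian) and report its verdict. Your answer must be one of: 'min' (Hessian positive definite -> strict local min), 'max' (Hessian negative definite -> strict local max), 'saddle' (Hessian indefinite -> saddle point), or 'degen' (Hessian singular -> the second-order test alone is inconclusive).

Compute the Hessian H = grad^2 f:
  H = [[-3, -1], [-1, 3]]
Verify stationarity: grad f(x*) = H x* + g = (0, 0).
Eigenvalues of H: -3.1623, 3.1623.
Eigenvalues have mixed signs, so H is indefinite -> x* is a saddle point.

saddle


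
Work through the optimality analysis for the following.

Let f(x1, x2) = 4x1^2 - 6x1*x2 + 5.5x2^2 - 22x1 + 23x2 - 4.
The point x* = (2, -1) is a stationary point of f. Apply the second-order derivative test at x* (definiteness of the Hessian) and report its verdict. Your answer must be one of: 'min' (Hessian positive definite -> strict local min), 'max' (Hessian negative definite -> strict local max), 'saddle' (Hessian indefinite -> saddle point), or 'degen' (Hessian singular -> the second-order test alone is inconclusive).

Compute the Hessian H = grad^2 f:
  H = [[8, -6], [-6, 11]]
Verify stationarity: grad f(x*) = H x* + g = (0, 0).
Eigenvalues of H: 3.3153, 15.6847.
Both eigenvalues > 0, so H is positive definite -> x* is a strict local min.

min


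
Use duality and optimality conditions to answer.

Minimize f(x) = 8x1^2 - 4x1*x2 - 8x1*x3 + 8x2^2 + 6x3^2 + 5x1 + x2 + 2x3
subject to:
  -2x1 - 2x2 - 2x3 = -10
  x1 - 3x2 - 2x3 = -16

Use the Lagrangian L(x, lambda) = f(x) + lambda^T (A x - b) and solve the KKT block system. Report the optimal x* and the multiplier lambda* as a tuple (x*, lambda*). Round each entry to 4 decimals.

Form the Lagrangian:
  L(x, lambda) = (1/2) x^T Q x + c^T x + lambda^T (A x - b)
Stationarity (grad_x L = 0): Q x + c + A^T lambda = 0.
Primal feasibility: A x = b.

This gives the KKT block system:
  [ Q   A^T ] [ x     ]   [-c ]
  [ A    0  ] [ lambda ] = [ b ]

Solving the linear system:
  x*      = (-0.8163, 3.551, 2.2653)
  lambda* = (-7.5102, 25.3673)
  f(x*)   = 167.3878

x* = (-0.8163, 3.551, 2.2653), lambda* = (-7.5102, 25.3673)


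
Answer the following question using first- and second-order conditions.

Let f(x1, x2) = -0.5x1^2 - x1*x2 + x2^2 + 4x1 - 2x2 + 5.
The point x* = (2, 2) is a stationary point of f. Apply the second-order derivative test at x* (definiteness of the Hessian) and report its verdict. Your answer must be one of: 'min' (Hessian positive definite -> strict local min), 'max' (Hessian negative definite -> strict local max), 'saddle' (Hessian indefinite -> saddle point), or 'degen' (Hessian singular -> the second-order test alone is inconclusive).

Compute the Hessian H = grad^2 f:
  H = [[-1, -1], [-1, 2]]
Verify stationarity: grad f(x*) = H x* + g = (0, 0).
Eigenvalues of H: -1.3028, 2.3028.
Eigenvalues have mixed signs, so H is indefinite -> x* is a saddle point.

saddle


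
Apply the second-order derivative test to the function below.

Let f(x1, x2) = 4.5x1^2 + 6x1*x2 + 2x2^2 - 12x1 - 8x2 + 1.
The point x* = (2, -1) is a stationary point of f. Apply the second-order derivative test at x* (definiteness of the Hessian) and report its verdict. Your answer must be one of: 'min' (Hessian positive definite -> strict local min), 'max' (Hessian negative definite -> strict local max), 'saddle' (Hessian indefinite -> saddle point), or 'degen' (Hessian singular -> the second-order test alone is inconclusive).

Compute the Hessian H = grad^2 f:
  H = [[9, 6], [6, 4]]
Verify stationarity: grad f(x*) = H x* + g = (0, 0).
Eigenvalues of H: 0, 13.
H has a zero eigenvalue (singular; positive semidefinite but not definite), so H is neither positive definite, negative definite, nor indefinite. The second-order test alone is inconclusive -> degen.
(Indeed, f is constant along the null direction of H through x*, so x* is not a strict local extremum.)

degen


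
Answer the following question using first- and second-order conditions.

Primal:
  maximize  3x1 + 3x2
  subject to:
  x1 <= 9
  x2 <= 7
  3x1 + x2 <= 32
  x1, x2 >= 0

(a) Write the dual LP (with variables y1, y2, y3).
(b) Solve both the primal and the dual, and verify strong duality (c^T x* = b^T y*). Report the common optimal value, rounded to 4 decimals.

The standard primal-dual pair for 'max c^T x s.t. A x <= b, x >= 0' is:
  Dual:  min b^T y  s.t.  A^T y >= c,  y >= 0.

So the dual LP is:
  minimize  9y1 + 7y2 + 32y3
  subject to:
    y1 + 3y3 >= 3
    y2 + y3 >= 3
    y1, y2, y3 >= 0

Solving the primal: x* = (8.3333, 7).
  primal value c^T x* = 46.
Solving the dual: y* = (0, 2, 1).
  dual value b^T y* = 46.
Strong duality: c^T x* = b^T y*. Confirmed.

46


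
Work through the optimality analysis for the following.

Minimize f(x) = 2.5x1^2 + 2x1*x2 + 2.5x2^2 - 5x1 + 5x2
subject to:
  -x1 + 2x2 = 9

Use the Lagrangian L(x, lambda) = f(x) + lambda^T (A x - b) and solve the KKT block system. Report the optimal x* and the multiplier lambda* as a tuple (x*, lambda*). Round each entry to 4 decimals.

Form the Lagrangian:
  L(x, lambda) = (1/2) x^T Q x + c^T x + lambda^T (A x - b)
Stationarity (grad_x L = 0): Q x + c + A^T lambda = 0.
Primal feasibility: A x = b.

This gives the KKT block system:
  [ Q   A^T ] [ x     ]   [-c ]
  [ A    0  ] [ lambda ] = [ b ]

Solving the linear system:
  x*      = (-2.1515, 3.4242)
  lambda* = (-8.9091)
  f(x*)   = 54.0303

x* = (-2.1515, 3.4242), lambda* = (-8.9091)


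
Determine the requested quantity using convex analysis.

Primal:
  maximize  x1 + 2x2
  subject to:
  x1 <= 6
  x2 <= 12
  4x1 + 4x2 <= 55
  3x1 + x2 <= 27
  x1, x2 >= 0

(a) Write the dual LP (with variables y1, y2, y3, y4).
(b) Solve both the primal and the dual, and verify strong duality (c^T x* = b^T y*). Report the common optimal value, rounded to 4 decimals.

The standard primal-dual pair for 'max c^T x s.t. A x <= b, x >= 0' is:
  Dual:  min b^T y  s.t.  A^T y >= c,  y >= 0.

So the dual LP is:
  minimize  6y1 + 12y2 + 55y3 + 27y4
  subject to:
    y1 + 4y3 + 3y4 >= 1
    y2 + 4y3 + y4 >= 2
    y1, y2, y3, y4 >= 0

Solving the primal: x* = (1.75, 12).
  primal value c^T x* = 25.75.
Solving the dual: y* = (0, 1, 0.25, 0).
  dual value b^T y* = 25.75.
Strong duality: c^T x* = b^T y*. Confirmed.

25.75


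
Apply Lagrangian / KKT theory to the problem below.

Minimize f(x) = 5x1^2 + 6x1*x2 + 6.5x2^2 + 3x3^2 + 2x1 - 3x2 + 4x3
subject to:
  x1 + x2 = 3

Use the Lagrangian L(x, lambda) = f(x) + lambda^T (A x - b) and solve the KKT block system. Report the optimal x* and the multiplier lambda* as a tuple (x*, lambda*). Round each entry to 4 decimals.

Form the Lagrangian:
  L(x, lambda) = (1/2) x^T Q x + c^T x + lambda^T (A x - b)
Stationarity (grad_x L = 0): Q x + c + A^T lambda = 0.
Primal feasibility: A x = b.

This gives the KKT block system:
  [ Q   A^T ] [ x     ]   [-c ]
  [ A    0  ] [ lambda ] = [ b ]

Solving the linear system:
  x*      = (1.4545, 1.5455, -0.6667)
  lambda* = (-25.8182)
  f(x*)   = 36.5303

x* = (1.4545, 1.5455, -0.6667), lambda* = (-25.8182)


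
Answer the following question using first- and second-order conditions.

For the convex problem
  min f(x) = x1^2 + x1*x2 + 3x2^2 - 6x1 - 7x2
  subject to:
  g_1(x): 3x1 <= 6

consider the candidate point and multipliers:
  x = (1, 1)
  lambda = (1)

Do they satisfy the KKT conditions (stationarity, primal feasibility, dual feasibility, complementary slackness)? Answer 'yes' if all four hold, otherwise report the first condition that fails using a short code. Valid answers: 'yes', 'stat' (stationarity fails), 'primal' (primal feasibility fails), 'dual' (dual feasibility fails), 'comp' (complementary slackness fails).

Gradient of f: grad f(x) = Q x + c = (-3, 0)
Constraint values g_i(x) = a_i^T x - b_i:
  g_1((1, 1)) = -3
Stationarity residual: grad f(x) + sum_i lambda_i a_i = (0, 0)
  -> stationarity OK
Primal feasibility (all g_i <= 0): OK
Dual feasibility (all lambda_i >= 0): OK
Complementary slackness (lambda_i * g_i(x) = 0 for all i): FAILS

Verdict: the first failing condition is complementary_slackness -> comp.

comp


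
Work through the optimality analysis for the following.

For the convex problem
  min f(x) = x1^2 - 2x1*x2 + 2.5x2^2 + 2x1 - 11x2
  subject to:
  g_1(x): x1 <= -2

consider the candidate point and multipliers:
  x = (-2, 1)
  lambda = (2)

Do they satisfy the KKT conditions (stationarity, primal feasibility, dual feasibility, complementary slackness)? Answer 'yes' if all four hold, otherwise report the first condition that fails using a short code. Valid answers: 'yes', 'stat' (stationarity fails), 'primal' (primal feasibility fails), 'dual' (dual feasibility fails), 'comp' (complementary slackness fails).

Gradient of f: grad f(x) = Q x + c = (-4, -2)
Constraint values g_i(x) = a_i^T x - b_i:
  g_1((-2, 1)) = 0
Stationarity residual: grad f(x) + sum_i lambda_i a_i = (-2, -2)
  -> stationarity FAILS
Primal feasibility (all g_i <= 0): OK
Dual feasibility (all lambda_i >= 0): OK
Complementary slackness (lambda_i * g_i(x) = 0 for all i): OK

Verdict: the first failing condition is stationarity -> stat.

stat


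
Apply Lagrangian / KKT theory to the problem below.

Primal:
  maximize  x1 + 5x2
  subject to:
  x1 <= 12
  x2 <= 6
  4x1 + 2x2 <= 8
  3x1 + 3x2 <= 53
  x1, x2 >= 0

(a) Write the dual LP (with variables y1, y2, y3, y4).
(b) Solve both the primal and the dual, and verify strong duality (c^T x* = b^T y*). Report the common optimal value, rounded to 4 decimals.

The standard primal-dual pair for 'max c^T x s.t. A x <= b, x >= 0' is:
  Dual:  min b^T y  s.t.  A^T y >= c,  y >= 0.

So the dual LP is:
  minimize  12y1 + 6y2 + 8y3 + 53y4
  subject to:
    y1 + 4y3 + 3y4 >= 1
    y2 + 2y3 + 3y4 >= 5
    y1, y2, y3, y4 >= 0

Solving the primal: x* = (0, 4).
  primal value c^T x* = 20.
Solving the dual: y* = (0, 0, 2.5, 0).
  dual value b^T y* = 20.
Strong duality: c^T x* = b^T y*. Confirmed.

20


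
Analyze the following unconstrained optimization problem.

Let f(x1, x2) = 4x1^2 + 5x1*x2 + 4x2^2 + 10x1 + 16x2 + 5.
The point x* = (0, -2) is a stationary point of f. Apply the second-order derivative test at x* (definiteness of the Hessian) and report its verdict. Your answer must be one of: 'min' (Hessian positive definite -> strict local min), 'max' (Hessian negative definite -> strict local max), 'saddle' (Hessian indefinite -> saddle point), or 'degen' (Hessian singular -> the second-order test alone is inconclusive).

Compute the Hessian H = grad^2 f:
  H = [[8, 5], [5, 8]]
Verify stationarity: grad f(x*) = H x* + g = (0, 0).
Eigenvalues of H: 3, 13.
Both eigenvalues > 0, so H is positive definite -> x* is a strict local min.

min


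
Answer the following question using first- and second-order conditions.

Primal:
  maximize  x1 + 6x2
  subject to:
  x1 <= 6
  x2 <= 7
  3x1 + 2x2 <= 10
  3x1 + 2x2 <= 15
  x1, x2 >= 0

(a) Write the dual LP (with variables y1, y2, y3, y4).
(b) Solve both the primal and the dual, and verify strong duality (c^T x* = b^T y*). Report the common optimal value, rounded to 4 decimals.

The standard primal-dual pair for 'max c^T x s.t. A x <= b, x >= 0' is:
  Dual:  min b^T y  s.t.  A^T y >= c,  y >= 0.

So the dual LP is:
  minimize  6y1 + 7y2 + 10y3 + 15y4
  subject to:
    y1 + 3y3 + 3y4 >= 1
    y2 + 2y3 + 2y4 >= 6
    y1, y2, y3, y4 >= 0

Solving the primal: x* = (0, 5).
  primal value c^T x* = 30.
Solving the dual: y* = (0, 0, 3, 0).
  dual value b^T y* = 30.
Strong duality: c^T x* = b^T y*. Confirmed.

30


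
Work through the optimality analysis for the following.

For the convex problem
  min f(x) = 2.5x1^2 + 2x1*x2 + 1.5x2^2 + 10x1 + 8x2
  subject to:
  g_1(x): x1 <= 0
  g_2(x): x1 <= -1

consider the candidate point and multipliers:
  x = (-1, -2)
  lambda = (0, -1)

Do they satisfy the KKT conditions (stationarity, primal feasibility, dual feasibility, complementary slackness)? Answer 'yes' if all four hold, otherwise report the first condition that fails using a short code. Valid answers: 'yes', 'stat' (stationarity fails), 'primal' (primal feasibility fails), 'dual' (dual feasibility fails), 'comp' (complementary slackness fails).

Gradient of f: grad f(x) = Q x + c = (1, 0)
Constraint values g_i(x) = a_i^T x - b_i:
  g_1((-1, -2)) = -1
  g_2((-1, -2)) = 0
Stationarity residual: grad f(x) + sum_i lambda_i a_i = (0, 0)
  -> stationarity OK
Primal feasibility (all g_i <= 0): OK
Dual feasibility (all lambda_i >= 0): FAILS
Complementary slackness (lambda_i * g_i(x) = 0 for all i): OK

Verdict: the first failing condition is dual_feasibility -> dual.

dual


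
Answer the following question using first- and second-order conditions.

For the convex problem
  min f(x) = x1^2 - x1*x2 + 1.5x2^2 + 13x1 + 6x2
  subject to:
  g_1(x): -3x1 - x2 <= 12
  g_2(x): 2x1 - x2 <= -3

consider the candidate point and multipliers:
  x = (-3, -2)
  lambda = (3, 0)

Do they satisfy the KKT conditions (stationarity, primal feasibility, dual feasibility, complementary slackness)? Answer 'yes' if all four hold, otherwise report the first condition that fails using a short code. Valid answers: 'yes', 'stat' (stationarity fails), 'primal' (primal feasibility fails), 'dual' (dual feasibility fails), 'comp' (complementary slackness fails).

Gradient of f: grad f(x) = Q x + c = (9, 3)
Constraint values g_i(x) = a_i^T x - b_i:
  g_1((-3, -2)) = -1
  g_2((-3, -2)) = -1
Stationarity residual: grad f(x) + sum_i lambda_i a_i = (0, 0)
  -> stationarity OK
Primal feasibility (all g_i <= 0): OK
Dual feasibility (all lambda_i >= 0): OK
Complementary slackness (lambda_i * g_i(x) = 0 for all i): FAILS

Verdict: the first failing condition is complementary_slackness -> comp.

comp


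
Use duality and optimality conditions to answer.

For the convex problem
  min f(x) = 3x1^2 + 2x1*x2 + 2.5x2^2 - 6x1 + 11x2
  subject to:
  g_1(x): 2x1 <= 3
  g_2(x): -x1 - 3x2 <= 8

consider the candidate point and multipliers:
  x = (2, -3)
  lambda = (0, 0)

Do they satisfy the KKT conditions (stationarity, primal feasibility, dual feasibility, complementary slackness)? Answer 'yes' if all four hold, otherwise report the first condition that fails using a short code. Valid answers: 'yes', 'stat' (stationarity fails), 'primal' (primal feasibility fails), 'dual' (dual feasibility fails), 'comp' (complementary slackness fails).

Gradient of f: grad f(x) = Q x + c = (0, 0)
Constraint values g_i(x) = a_i^T x - b_i:
  g_1((2, -3)) = 1
  g_2((2, -3)) = -1
Stationarity residual: grad f(x) + sum_i lambda_i a_i = (0, 0)
  -> stationarity OK
Primal feasibility (all g_i <= 0): FAILS
Dual feasibility (all lambda_i >= 0): OK
Complementary slackness (lambda_i * g_i(x) = 0 for all i): OK

Verdict: the first failing condition is primal_feasibility -> primal.

primal


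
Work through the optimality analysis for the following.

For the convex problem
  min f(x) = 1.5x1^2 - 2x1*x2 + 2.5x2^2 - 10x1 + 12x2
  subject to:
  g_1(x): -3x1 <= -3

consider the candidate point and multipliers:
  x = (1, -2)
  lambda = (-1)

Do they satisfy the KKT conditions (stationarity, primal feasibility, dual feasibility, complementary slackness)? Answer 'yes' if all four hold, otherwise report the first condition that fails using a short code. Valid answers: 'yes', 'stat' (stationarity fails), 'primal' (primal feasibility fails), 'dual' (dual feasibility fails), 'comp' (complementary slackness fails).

Gradient of f: grad f(x) = Q x + c = (-3, 0)
Constraint values g_i(x) = a_i^T x - b_i:
  g_1((1, -2)) = 0
Stationarity residual: grad f(x) + sum_i lambda_i a_i = (0, 0)
  -> stationarity OK
Primal feasibility (all g_i <= 0): OK
Dual feasibility (all lambda_i >= 0): FAILS
Complementary slackness (lambda_i * g_i(x) = 0 for all i): OK

Verdict: the first failing condition is dual_feasibility -> dual.

dual


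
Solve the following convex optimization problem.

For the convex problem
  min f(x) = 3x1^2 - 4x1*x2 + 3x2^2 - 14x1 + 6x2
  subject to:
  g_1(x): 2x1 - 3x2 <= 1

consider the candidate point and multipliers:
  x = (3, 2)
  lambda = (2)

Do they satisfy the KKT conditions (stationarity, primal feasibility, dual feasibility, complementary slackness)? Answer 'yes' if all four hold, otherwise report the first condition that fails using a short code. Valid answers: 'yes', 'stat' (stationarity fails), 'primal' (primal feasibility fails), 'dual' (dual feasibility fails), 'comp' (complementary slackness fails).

Gradient of f: grad f(x) = Q x + c = (-4, 6)
Constraint values g_i(x) = a_i^T x - b_i:
  g_1((3, 2)) = -1
Stationarity residual: grad f(x) + sum_i lambda_i a_i = (0, 0)
  -> stationarity OK
Primal feasibility (all g_i <= 0): OK
Dual feasibility (all lambda_i >= 0): OK
Complementary slackness (lambda_i * g_i(x) = 0 for all i): FAILS

Verdict: the first failing condition is complementary_slackness -> comp.

comp


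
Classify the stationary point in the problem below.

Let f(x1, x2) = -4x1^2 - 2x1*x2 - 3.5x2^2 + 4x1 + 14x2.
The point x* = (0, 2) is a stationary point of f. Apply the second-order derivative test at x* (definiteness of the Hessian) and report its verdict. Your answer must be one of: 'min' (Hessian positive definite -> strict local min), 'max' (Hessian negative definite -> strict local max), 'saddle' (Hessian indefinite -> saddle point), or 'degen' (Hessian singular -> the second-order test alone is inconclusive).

Compute the Hessian H = grad^2 f:
  H = [[-8, -2], [-2, -7]]
Verify stationarity: grad f(x*) = H x* + g = (0, 0).
Eigenvalues of H: -9.5616, -5.4384.
Both eigenvalues < 0, so H is negative definite -> x* is a strict local max.

max


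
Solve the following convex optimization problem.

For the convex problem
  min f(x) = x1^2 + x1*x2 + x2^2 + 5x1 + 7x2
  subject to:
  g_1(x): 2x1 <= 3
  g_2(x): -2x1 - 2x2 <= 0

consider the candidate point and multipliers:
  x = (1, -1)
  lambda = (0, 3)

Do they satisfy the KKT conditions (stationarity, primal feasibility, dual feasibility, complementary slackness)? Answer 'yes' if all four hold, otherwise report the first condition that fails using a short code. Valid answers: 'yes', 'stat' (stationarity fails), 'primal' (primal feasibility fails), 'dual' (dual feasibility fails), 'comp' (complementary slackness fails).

Gradient of f: grad f(x) = Q x + c = (6, 6)
Constraint values g_i(x) = a_i^T x - b_i:
  g_1((1, -1)) = -1
  g_2((1, -1)) = 0
Stationarity residual: grad f(x) + sum_i lambda_i a_i = (0, 0)
  -> stationarity OK
Primal feasibility (all g_i <= 0): OK
Dual feasibility (all lambda_i >= 0): OK
Complementary slackness (lambda_i * g_i(x) = 0 for all i): OK

Verdict: yes, KKT holds.

yes


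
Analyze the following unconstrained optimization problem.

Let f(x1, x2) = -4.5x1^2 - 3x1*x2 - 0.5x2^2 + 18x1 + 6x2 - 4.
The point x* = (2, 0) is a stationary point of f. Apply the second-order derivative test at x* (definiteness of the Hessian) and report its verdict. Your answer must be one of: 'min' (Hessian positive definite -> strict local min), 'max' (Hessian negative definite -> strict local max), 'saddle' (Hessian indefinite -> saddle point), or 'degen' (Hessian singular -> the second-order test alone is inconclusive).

Compute the Hessian H = grad^2 f:
  H = [[-9, -3], [-3, -1]]
Verify stationarity: grad f(x*) = H x* + g = (0, 0).
Eigenvalues of H: -10, 0.
H has a zero eigenvalue (singular; negative semidefinite but not definite), so H is neither positive definite, negative definite, nor indefinite. The second-order test alone is inconclusive -> degen.
(Indeed, f is constant along the null direction of H through x*, so x* is not a strict local extremum.)

degen


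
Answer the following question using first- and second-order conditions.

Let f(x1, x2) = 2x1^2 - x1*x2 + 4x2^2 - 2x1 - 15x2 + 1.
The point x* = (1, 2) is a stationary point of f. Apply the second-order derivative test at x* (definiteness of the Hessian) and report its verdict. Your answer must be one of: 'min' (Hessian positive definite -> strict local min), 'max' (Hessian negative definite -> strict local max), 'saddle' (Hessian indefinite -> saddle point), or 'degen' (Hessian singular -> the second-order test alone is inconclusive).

Compute the Hessian H = grad^2 f:
  H = [[4, -1], [-1, 8]]
Verify stationarity: grad f(x*) = H x* + g = (0, 0).
Eigenvalues of H: 3.7639, 8.2361.
Both eigenvalues > 0, so H is positive definite -> x* is a strict local min.

min


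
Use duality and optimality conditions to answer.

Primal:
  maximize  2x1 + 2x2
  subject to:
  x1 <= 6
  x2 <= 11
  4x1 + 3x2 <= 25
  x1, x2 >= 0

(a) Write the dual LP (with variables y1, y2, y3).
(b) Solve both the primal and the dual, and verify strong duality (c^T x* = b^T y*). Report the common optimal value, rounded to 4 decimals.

The standard primal-dual pair for 'max c^T x s.t. A x <= b, x >= 0' is:
  Dual:  min b^T y  s.t.  A^T y >= c,  y >= 0.

So the dual LP is:
  minimize  6y1 + 11y2 + 25y3
  subject to:
    y1 + 4y3 >= 2
    y2 + 3y3 >= 2
    y1, y2, y3 >= 0

Solving the primal: x* = (0, 8.3333).
  primal value c^T x* = 16.6667.
Solving the dual: y* = (0, 0, 0.6667).
  dual value b^T y* = 16.6667.
Strong duality: c^T x* = b^T y*. Confirmed.

16.6667


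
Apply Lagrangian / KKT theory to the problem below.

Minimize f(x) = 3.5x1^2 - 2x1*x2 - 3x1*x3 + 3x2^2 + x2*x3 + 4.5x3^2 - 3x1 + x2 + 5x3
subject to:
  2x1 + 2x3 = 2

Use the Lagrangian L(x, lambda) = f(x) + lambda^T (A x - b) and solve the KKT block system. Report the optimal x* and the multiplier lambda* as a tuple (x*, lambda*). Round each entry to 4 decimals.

Form the Lagrangian:
  L(x, lambda) = (1/2) x^T Q x + c^T x + lambda^T (A x - b)
Stationarity (grad_x L = 0): Q x + c + A^T lambda = 0.
Primal feasibility: A x = b.

This gives the KKT block system:
  [ Q   A^T ] [ x     ]   [-c ]
  [ A    0  ] [ lambda ] = [ b ]

Solving the linear system:
  x*      = (0.9268, 0.1301, 0.0732)
  lambda* = (-1.5041)
  f(x*)   = 0.3618

x* = (0.9268, 0.1301, 0.0732), lambda* = (-1.5041)


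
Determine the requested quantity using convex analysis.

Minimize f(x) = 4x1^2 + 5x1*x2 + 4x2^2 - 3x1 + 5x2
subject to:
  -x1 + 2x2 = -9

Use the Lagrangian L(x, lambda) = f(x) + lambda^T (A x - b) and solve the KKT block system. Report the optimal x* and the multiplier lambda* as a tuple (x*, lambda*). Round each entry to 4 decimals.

Form the Lagrangian:
  L(x, lambda) = (1/2) x^T Q x + c^T x + lambda^T (A x - b)
Stationarity (grad_x L = 0): Q x + c + A^T lambda = 0.
Primal feasibility: A x = b.

This gives the KKT block system:
  [ Q   A^T ] [ x     ]   [-c ]
  [ A    0  ] [ lambda ] = [ b ]

Solving the linear system:
  x*      = (2.7333, -3.1333)
  lambda* = (3.2)
  f(x*)   = 2.4667

x* = (2.7333, -3.1333), lambda* = (3.2)


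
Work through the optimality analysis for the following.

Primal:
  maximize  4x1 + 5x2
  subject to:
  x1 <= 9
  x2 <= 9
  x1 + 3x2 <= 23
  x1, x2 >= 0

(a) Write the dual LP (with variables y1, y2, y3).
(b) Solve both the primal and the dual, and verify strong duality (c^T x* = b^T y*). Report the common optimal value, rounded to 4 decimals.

The standard primal-dual pair for 'max c^T x s.t. A x <= b, x >= 0' is:
  Dual:  min b^T y  s.t.  A^T y >= c,  y >= 0.

So the dual LP is:
  minimize  9y1 + 9y2 + 23y3
  subject to:
    y1 + y3 >= 4
    y2 + 3y3 >= 5
    y1, y2, y3 >= 0

Solving the primal: x* = (9, 4.6667).
  primal value c^T x* = 59.3333.
Solving the dual: y* = (2.3333, 0, 1.6667).
  dual value b^T y* = 59.3333.
Strong duality: c^T x* = b^T y*. Confirmed.

59.3333


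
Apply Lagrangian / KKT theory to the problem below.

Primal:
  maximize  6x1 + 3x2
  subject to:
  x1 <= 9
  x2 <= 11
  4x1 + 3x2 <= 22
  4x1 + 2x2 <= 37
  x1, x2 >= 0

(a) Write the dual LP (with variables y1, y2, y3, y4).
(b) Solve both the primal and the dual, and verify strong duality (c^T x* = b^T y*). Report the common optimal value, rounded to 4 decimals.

The standard primal-dual pair for 'max c^T x s.t. A x <= b, x >= 0' is:
  Dual:  min b^T y  s.t.  A^T y >= c,  y >= 0.

So the dual LP is:
  minimize  9y1 + 11y2 + 22y3 + 37y4
  subject to:
    y1 + 4y3 + 4y4 >= 6
    y2 + 3y3 + 2y4 >= 3
    y1, y2, y3, y4 >= 0

Solving the primal: x* = (5.5, 0).
  primal value c^T x* = 33.
Solving the dual: y* = (0, 0, 1.5, 0).
  dual value b^T y* = 33.
Strong duality: c^T x* = b^T y*. Confirmed.

33


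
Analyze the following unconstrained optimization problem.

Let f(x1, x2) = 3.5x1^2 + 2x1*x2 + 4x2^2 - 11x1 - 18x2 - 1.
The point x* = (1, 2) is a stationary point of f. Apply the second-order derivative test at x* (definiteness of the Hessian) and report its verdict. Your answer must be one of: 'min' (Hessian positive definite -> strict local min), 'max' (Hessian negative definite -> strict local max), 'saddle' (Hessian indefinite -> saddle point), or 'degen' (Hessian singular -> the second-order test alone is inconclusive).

Compute the Hessian H = grad^2 f:
  H = [[7, 2], [2, 8]]
Verify stationarity: grad f(x*) = H x* + g = (0, 0).
Eigenvalues of H: 5.4384, 9.5616.
Both eigenvalues > 0, so H is positive definite -> x* is a strict local min.

min
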